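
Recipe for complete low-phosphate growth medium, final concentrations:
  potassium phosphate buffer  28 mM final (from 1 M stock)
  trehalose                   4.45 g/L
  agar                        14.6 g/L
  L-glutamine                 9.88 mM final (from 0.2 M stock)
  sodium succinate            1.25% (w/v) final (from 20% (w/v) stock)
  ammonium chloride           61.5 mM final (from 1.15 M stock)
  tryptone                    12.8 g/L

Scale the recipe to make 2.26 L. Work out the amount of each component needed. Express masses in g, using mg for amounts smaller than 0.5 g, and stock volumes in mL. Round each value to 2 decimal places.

potassium phosphate buffer 63.28 mL; trehalose 10.06 g; agar 33.00 g; L-glutamine 111.64 mL; sodium succinate 141.25 mL; ammonium chloride 120.86 mL; tryptone 28.93 g

Scale factor relative to 1 L: 2.26.
potassium phosphate buffer: V = C2·V2/C1 = 28 mM × 2260 mL ÷ 1000 mM = 63.28 mL
trehalose: 4.45 g/L × 2.26 L = 10.06 g
agar: 14.6 g/L × 2.26 L = 33.00 g
L-glutamine: C1V1 = C2V2 → 9.88 mM × 2260 mL ÷ 200 mM = 111.64 mL
sodium succinate: dilute stock: 1.25% ÷ 20% × 2260 mL = 141.25 mL
ammonium chloride: V = C2·V2/C1 = 61.5 mM × 2260 mL ÷ 1150 mM = 120.86 mL
tryptone: 12.8 g/L × 2.26 L = 28.93 g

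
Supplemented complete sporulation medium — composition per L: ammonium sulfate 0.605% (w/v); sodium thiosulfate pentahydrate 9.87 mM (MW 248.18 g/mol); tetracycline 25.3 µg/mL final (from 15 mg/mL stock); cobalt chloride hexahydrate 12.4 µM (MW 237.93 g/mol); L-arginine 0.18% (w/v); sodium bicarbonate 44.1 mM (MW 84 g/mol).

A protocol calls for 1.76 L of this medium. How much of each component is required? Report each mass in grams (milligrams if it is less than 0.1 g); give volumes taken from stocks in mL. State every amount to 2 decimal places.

ammonium sulfate 10.65 g; sodium thiosulfate pentahydrate 4.31 g; tetracycline 2.97 mL; cobalt chloride hexahydrate 5.19 mg; L-arginine 3.17 g; sodium bicarbonate 6.52 g

Working volume: 1.76 L.
ammonium sulfate: 0.605% w/v = 6.05 g/L → 6.05 × 1.76 L = 10.65 g
sodium thiosulfate pentahydrate: 9.87 mmol/L × 248.18 g/mol × 1.76 L ÷ 1000 = 4.31 g
tetracycline: C1V1 = C2V2 → 25.3 µg/mL × 1760 mL ÷ 15000 µg/mL = 2.97 mL
cobalt chloride hexahydrate: 12.4 µmol/L × 237.93 g/mol × 1.76 L ÷ 1000 = 5.19 mg
L-arginine: 0.18 g per 100 mL × 1760 mL ÷ 100 = 3.17 g
sodium bicarbonate: 44.1 mmol/L × 84 g/mol × 1.76 L ÷ 1000 = 6.52 g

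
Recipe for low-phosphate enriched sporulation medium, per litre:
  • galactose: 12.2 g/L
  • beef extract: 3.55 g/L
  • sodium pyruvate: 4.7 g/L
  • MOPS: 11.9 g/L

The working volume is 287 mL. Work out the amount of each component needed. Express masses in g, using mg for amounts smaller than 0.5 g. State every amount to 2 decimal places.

Scale factor relative to 1 L: 0.287.
galactose: 12.2 g/L × 0.287 L = 3.50 g
beef extract: 3.55 g/L × 0.287 L = 1.02 g
sodium pyruvate: 4.7 g/L × 0.287 L = 1.35 g
MOPS: 11.9 g/L × 0.287 L = 3.42 g

galactose 3.50 g; beef extract 1.02 g; sodium pyruvate 1.35 g; MOPS 3.42 g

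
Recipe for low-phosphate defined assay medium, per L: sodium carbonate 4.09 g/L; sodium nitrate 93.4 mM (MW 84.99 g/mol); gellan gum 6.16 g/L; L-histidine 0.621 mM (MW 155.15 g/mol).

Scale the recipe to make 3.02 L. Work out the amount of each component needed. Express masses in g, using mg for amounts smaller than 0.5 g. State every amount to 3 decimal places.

Working volume: 3.02 L.
sodium carbonate: 4.09 g/L × 3.02 L = 12.352 g
sodium nitrate: 93.4 mmol/L × 84.99 g/mol × 3.02 L ÷ 1000 = 23.973 g
gellan gum: 6.16 g/L × 3.02 L = 18.603 g
L-histidine: 0.621 mmol/L × 155.15 mg/mmol × 3.02 L = 290.971 mg

sodium carbonate 12.352 g; sodium nitrate 23.973 g; gellan gum 18.603 g; L-histidine 290.971 mg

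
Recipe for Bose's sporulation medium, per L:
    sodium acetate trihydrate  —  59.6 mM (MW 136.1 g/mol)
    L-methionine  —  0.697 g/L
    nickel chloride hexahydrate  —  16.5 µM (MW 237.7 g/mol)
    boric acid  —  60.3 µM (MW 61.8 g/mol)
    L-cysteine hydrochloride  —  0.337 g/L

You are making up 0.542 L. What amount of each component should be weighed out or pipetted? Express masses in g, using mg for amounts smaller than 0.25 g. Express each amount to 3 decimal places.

Working volume: 0.542 L.
sodium acetate trihydrate: 59.6 mmol/L × 136.1 g/mol × 0.542 L ÷ 1000 = 4.396 g
L-methionine: 0.697 g/L × 0.542 L = 0.378 g
nickel chloride hexahydrate: 16.5 µmol/L × 237.7 g/mol × 0.542 L ÷ 1000 = 2.126 mg
boric acid: 60.3 µmol/L × 61.8 g/mol × 0.542 L ÷ 1000 = 2.020 mg
L-cysteine hydrochloride: 0.337 g/L × 0.542 L = 0.182654 g = 182.654 mg

sodium acetate trihydrate 4.396 g; L-methionine 0.378 g; nickel chloride hexahydrate 2.126 mg; boric acid 2.020 mg; L-cysteine hydrochloride 182.654 mg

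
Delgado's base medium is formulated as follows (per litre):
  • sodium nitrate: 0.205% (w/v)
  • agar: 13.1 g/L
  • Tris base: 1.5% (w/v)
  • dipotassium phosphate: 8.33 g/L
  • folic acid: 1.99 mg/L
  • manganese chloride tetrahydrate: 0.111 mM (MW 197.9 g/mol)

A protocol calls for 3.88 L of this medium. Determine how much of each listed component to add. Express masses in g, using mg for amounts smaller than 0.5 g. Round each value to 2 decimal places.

Working volume: 3.88 L.
sodium nitrate: 0.205 g per 100 mL × 3880 mL ÷ 100 = 7.95 g
agar: 13.1 g/L × 3.88 L = 50.83 g
Tris base: 1.5 g per 100 mL × 3880 mL ÷ 100 = 58.20 g
dipotassium phosphate: 8.33 g/L × 3.88 L = 32.32 g
folic acid: 1.99 mg/L × 3.88 L = 7.72 mg
manganese chloride tetrahydrate: 0.111 mmol/L × 197.9 mg/mmol × 3.88 L = 85.23 mg

sodium nitrate 7.95 g; agar 50.83 g; Tris base 58.20 g; dipotassium phosphate 32.32 g; folic acid 7.72 mg; manganese chloride tetrahydrate 85.23 mg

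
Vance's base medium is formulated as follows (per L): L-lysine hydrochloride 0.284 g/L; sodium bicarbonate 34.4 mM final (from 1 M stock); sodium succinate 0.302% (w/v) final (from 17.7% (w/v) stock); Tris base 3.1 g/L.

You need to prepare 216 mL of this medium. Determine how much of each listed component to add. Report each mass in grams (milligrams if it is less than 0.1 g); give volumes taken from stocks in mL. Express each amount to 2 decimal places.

L-lysine hydrochloride 61.34 mg; sodium bicarbonate 7.43 mL; sodium succinate 3.69 mL; Tris base 0.67 g

Scale factor relative to 1 L: 0.216.
L-lysine hydrochloride: 0.284 g/L × 0.216 L = 0.061344 g = 61.34 mg
sodium bicarbonate: V = C2·V2/C1 = 34.4 mM × 216 mL ÷ 1000 mM = 7.43 mL
sodium succinate: dilute stock: 0.302% ÷ 17.7% × 216 mL = 3.69 mL
Tris base: 3.1 g/L × 0.216 L = 0.67 g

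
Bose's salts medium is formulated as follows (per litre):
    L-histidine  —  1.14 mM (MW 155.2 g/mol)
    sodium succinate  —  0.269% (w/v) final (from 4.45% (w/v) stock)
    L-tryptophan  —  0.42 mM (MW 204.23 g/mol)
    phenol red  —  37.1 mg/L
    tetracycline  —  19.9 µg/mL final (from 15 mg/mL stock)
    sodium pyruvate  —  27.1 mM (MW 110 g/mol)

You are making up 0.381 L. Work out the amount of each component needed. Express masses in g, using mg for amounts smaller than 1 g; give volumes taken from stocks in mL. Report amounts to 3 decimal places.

L-histidine 67.410 mg; sodium succinate 23.031 mL; L-tryptophan 32.681 mg; phenol red 14.135 mg; tetracycline 0.505 mL; sodium pyruvate 1.136 g

Scale factor relative to 1 L: 0.381.
L-histidine: 1.14 mmol/L × 155.2 mg/mmol × 0.381 L = 67.410 mg
sodium succinate: C1V1 = C2V2 → 0.269% ÷ 4.45% × 381 mL = 23.031 mL
L-tryptophan: 0.42 mmol/L × 204.23 mg/mmol × 0.381 L = 32.681 mg
phenol red: 37.1 mg/L × 0.381 L = 14.135 mg
tetracycline: V = C2·V2/C1 = 19.9 µg/mL × 381 mL ÷ 15000 µg/mL = 0.505 mL
sodium pyruvate: 27.1 mmol/L × 110 g/mol × 0.381 L ÷ 1000 = 1.136 g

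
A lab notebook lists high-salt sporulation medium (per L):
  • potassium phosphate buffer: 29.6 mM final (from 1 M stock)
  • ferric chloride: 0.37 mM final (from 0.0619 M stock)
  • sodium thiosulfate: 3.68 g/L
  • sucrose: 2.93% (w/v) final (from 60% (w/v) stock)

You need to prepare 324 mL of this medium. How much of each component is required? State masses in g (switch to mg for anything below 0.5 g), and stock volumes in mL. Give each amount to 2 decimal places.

potassium phosphate buffer 9.59 mL; ferric chloride 1.94 mL; sodium thiosulfate 1.19 g; sucrose 15.82 mL

Working volume: 324 mL = 0.324 L.
potassium phosphate buffer: C1V1 = C2V2 → 29.6 mM × 324 mL ÷ 1000 mM = 9.59 mL
ferric chloride: V = C2·V2/C1 = 0.37 mM × 324 mL ÷ 61.9 mM = 1.94 mL
sodium thiosulfate: 3.68 g/L × 0.324 L = 1.19 g
sucrose: C1V1 = C2V2 → 2.93% ÷ 60% × 324 mL = 15.82 mL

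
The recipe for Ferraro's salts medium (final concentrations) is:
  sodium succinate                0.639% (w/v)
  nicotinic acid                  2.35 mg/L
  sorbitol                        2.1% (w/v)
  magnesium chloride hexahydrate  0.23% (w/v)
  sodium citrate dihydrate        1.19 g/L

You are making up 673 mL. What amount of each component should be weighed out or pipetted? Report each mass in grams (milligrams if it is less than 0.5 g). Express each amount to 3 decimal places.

Working volume: 673 mL = 0.673 L.
sodium succinate: 0.639% w/v = 6.39 g/L → 6.39 × 0.673 L = 4.300 g
nicotinic acid: 2.35 mg/L × 0.673 L = 1.582 mg
sorbitol: 2.1% w/v = 21 g/L → 21 × 0.673 L = 14.133 g
magnesium chloride hexahydrate: 0.23 g per 100 mL × 673 mL ÷ 100 = 1.548 g
sodium citrate dihydrate: 1.19 g/L × 0.673 L = 0.801 g

sodium succinate 4.300 g; nicotinic acid 1.582 mg; sorbitol 14.133 g; magnesium chloride hexahydrate 1.548 g; sodium citrate dihydrate 0.801 g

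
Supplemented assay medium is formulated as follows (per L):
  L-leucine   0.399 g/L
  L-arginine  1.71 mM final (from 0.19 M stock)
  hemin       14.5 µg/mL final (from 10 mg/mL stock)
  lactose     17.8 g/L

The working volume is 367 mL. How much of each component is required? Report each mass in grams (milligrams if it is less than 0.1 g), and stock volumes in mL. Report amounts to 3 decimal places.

Target volume = 367 mL = 0.367 L.
L-leucine: 0.399 g/L × 0.367 L = 0.146 g
L-arginine: dilute stock: 1.71 mM × 367 mL ÷ 190 mM = 3.303 mL
hemin: dilute stock: 14.5 µg/mL × 367 mL ÷ 10000 µg/mL = 0.532 mL
lactose: 17.8 g/L × 0.367 L = 6.533 g

L-leucine 0.146 g; L-arginine 3.303 mL; hemin 0.532 mL; lactose 6.533 g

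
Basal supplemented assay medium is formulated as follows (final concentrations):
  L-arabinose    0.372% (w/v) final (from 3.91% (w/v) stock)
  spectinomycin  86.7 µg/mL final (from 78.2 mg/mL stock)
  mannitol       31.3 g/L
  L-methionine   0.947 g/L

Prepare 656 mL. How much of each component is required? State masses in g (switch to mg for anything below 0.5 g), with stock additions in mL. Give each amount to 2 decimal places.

L-arabinose 62.41 mL; spectinomycin 0.73 mL; mannitol 20.53 g; L-methionine 0.62 g

Scale factor relative to 1 L: 0.656.
L-arabinose: dilute stock: 0.372% ÷ 3.91% × 656 mL = 62.41 mL
spectinomycin: C1V1 = C2V2 → 86.7 µg/mL × 656 mL ÷ 78200 µg/mL = 0.73 mL
mannitol: 31.3 g/L × 0.656 L = 20.53 g
L-methionine: 0.947 g/L × 0.656 L = 0.62 g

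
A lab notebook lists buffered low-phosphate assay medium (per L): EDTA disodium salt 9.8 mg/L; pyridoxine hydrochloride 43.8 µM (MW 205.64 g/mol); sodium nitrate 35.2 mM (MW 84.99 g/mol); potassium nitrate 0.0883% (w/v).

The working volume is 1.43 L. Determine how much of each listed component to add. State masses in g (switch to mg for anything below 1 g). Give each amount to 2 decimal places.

Working volume: 1.43 L.
EDTA disodium salt: 9.8 mg/L × 1.43 L = 14.01 mg
pyridoxine hydrochloride: 43.8 µmol/L × 205.64 g/mol × 1.43 L ÷ 1000 = 12.88 mg
sodium nitrate: 35.2 mmol/L × 84.99 g/mol × 1.43 L ÷ 1000 = 4.28 g
potassium nitrate: 0.0883 g per 100 mL × 1430 mL ÷ 100 = 1.26 g

EDTA disodium salt 14.01 mg; pyridoxine hydrochloride 12.88 mg; sodium nitrate 4.28 g; potassium nitrate 1.26 g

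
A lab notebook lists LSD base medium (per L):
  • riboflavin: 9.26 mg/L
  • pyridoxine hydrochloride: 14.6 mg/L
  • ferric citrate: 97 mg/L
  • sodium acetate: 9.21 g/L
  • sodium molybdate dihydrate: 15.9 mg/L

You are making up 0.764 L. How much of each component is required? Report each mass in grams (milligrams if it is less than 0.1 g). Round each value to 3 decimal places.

riboflavin 7.075 mg; pyridoxine hydrochloride 11.154 mg; ferric citrate 74.108 mg; sodium acetate 7.036 g; sodium molybdate dihydrate 12.148 mg

Working volume: 0.764 L.
riboflavin: 9.26 mg/L × 0.764 L = 7.075 mg
pyridoxine hydrochloride: 14.6 mg/L × 0.764 L = 11.154 mg
ferric citrate: 97 mg/L × 0.764 L = 74.108 mg
sodium acetate: 9.21 g/L × 0.764 L = 7.036 g
sodium molybdate dihydrate: 15.9 mg/L × 0.764 L = 12.148 mg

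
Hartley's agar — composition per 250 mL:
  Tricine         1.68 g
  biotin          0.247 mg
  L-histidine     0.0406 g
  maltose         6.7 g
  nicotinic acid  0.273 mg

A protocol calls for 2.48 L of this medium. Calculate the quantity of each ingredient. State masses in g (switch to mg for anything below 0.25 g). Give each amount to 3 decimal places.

Scale factor = 2480 mL / 250 mL = 9.92.
Tricine: 1.68 g × (2480 mL / 250 mL) = 16.666 g
biotin: 0.247 mg × (2480 mL / 250 mL) = 2.450 mg
L-histidine: 0.0406 g × (2480 mL / 250 mL) = 0.403 g
maltose: 6.7 g × (2480 mL / 250 mL) = 66.464 g
nicotinic acid: 0.273 mg × (2480 mL / 250 mL) = 2.708 mg

Tricine 16.666 g; biotin 2.450 mg; L-histidine 0.403 g; maltose 66.464 g; nicotinic acid 2.708 mg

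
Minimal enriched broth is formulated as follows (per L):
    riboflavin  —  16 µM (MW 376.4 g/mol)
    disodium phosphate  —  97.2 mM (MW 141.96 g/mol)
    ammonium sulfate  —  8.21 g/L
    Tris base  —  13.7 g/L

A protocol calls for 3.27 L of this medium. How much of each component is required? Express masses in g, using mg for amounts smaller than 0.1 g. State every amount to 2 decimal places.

riboflavin 19.69 mg; disodium phosphate 45.12 g; ammonium sulfate 26.85 g; Tris base 44.80 g

Scale factor relative to 1 L: 3.27.
riboflavin: 16 µmol/L × 376.4 g/mol × 3.27 L ÷ 1000 = 19.69 mg
disodium phosphate: 97.2 mmol/L × 141.96 g/mol × 3.27 L ÷ 1000 = 45.12 g
ammonium sulfate: 8.21 g/L × 3.27 L = 26.85 g
Tris base: 13.7 g/L × 3.27 L = 44.80 g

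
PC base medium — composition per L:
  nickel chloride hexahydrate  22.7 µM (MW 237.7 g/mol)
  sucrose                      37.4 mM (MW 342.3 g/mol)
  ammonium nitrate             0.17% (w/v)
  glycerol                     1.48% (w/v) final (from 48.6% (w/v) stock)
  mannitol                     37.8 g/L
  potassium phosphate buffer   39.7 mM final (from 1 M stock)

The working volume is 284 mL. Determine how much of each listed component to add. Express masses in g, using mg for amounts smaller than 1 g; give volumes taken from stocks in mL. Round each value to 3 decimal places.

Target volume = 284 mL = 0.284 L.
nickel chloride hexahydrate: 22.7 µmol/L × 237.7 g/mol × 0.284 L ÷ 1000 = 1.532 mg
sucrose: 37.4 mmol/L × 342.3 g/mol × 0.284 L ÷ 1000 = 3.636 g
ammonium nitrate: 0.17% w/v = 1.7 g/L → 1.7 × 0.284 L = 0.4828 g = 482.800 mg
glycerol: V = C2·V2/C1 = 1.48% ÷ 48.6% × 284 mL = 8.649 mL
mannitol: 37.8 g/L × 0.284 L = 10.735 g
potassium phosphate buffer: dilute stock: 39.7 mM × 284 mL ÷ 1000 mM = 11.275 mL

nickel chloride hexahydrate 1.532 mg; sucrose 3.636 g; ammonium nitrate 482.800 mg; glycerol 8.649 mL; mannitol 10.735 g; potassium phosphate buffer 11.275 mL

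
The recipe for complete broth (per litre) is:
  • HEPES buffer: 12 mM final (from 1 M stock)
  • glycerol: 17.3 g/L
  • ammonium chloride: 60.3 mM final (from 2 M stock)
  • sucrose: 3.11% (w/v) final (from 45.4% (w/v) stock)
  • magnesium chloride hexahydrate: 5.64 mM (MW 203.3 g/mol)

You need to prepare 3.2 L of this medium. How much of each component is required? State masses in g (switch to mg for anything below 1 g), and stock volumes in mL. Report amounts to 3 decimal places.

Working volume: 3.2 L.
HEPES buffer: V = C2·V2/C1 = 12 mM × 3200 mL ÷ 1000 mM = 38.400 mL
glycerol: 17.3 g/L × 3.2 L = 55.360 g
ammonium chloride: V = C2·V2/C1 = 60.3 mM × 3200 mL ÷ 2000 mM = 96.480 mL
sucrose: V = C2·V2/C1 = 3.11% ÷ 45.4% × 3200 mL = 219.207 mL
magnesium chloride hexahydrate: 5.64 mmol/L × 203.3 g/mol × 3.2 L ÷ 1000 = 3.669 g

HEPES buffer 38.400 mL; glycerol 55.360 g; ammonium chloride 96.480 mL; sucrose 219.207 mL; magnesium chloride hexahydrate 3.669 g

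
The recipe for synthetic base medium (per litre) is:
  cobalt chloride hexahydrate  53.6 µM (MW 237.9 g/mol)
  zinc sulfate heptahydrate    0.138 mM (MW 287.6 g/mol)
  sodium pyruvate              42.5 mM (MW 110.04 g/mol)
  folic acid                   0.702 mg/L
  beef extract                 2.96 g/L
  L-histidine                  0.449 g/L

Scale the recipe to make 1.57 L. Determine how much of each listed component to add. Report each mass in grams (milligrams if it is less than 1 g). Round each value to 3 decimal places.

cobalt chloride hexahydrate 20.020 mg; zinc sulfate heptahydrate 62.311 mg; sodium pyruvate 7.342 g; folic acid 1.102 mg; beef extract 4.647 g; L-histidine 704.930 mg

Scale factor relative to 1 L: 1.57.
cobalt chloride hexahydrate: 53.6 µmol/L × 237.9 g/mol × 1.57 L ÷ 1000 = 20.020 mg
zinc sulfate heptahydrate: 0.138 mmol/L × 287.6 mg/mmol × 1.57 L = 62.311 mg
sodium pyruvate: 42.5 mmol/L × 110.04 g/mol × 1.57 L ÷ 1000 = 7.342 g
folic acid: 0.702 mg/L × 1.57 L = 1.102 mg
beef extract: 2.96 g/L × 1.57 L = 4.647 g
L-histidine: 0.449 g/L × 1.57 L = 0.70493 g = 704.930 mg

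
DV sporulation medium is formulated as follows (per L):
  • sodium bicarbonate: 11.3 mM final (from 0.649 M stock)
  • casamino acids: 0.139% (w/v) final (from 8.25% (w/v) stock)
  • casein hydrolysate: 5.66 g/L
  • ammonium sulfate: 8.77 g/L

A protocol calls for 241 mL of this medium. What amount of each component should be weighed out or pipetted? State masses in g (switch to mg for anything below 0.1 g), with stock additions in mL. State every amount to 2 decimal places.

Working volume: 241 mL = 0.241 L.
sodium bicarbonate: V = C2·V2/C1 = 11.3 mM × 241 mL ÷ 649 mM = 4.20 mL
casamino acids: C1V1 = C2V2 → 0.139% ÷ 8.25% × 241 mL = 4.06 mL
casein hydrolysate: 5.66 g/L × 0.241 L = 1.36 g
ammonium sulfate: 8.77 g/L × 0.241 L = 2.11 g

sodium bicarbonate 4.20 mL; casamino acids 4.06 mL; casein hydrolysate 1.36 g; ammonium sulfate 2.11 g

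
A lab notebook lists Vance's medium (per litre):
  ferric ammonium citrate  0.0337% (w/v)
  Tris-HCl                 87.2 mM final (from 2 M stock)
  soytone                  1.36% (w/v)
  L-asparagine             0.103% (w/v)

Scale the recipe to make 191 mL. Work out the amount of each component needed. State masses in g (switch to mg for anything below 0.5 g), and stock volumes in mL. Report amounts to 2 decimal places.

Working volume: 191 mL = 0.191 L.
ferric ammonium citrate: 0.0337% w/v = 0.337 g/L → 0.337 × 0.191 L = 0.064367 g = 64.37 mg
Tris-HCl: dilute stock: 87.2 mM × 191 mL ÷ 2000 mM = 8.33 mL
soytone: 1.36% w/v = 13.6 g/L → 13.6 × 0.191 L = 2.60 g
L-asparagine: 0.103 g per 100 mL × 191 mL ÷ 100 = 0.19673 g = 196.73 mg

ferric ammonium citrate 64.37 mg; Tris-HCl 8.33 mL; soytone 2.60 g; L-asparagine 196.73 mg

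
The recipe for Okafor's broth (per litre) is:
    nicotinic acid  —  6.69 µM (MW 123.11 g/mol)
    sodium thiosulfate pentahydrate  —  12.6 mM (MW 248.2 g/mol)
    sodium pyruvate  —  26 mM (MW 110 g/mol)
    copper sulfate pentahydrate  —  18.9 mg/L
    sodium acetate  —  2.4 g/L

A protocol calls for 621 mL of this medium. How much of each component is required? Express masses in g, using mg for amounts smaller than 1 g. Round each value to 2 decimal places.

nicotinic acid 0.51 mg; sodium thiosulfate pentahydrate 1.94 g; sodium pyruvate 1.78 g; copper sulfate pentahydrate 11.74 mg; sodium acetate 1.49 g

Working volume: 621 mL = 0.621 L.
nicotinic acid: 6.69 µmol/L × 123.11 g/mol × 0.621 L ÷ 1000 = 0.51 mg
sodium thiosulfate pentahydrate: 12.6 mmol/L × 248.2 g/mol × 0.621 L ÷ 1000 = 1.94 g
sodium pyruvate: 26 mmol/L × 110 g/mol × 0.621 L ÷ 1000 = 1.78 g
copper sulfate pentahydrate: 18.9 mg/L × 0.621 L = 11.74 mg
sodium acetate: 2.4 g/L × 0.621 L = 1.49 g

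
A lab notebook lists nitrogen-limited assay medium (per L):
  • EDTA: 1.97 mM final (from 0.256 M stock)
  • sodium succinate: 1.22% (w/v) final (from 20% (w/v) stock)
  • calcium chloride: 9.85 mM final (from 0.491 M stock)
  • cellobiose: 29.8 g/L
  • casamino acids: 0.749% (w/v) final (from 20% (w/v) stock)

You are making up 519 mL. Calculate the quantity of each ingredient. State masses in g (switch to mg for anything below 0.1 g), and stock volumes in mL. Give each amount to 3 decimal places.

Target volume = 519 mL = 0.519 L.
EDTA: C1V1 = C2V2 → 1.97 mM × 519 mL ÷ 256 mM = 3.994 mL
sodium succinate: V = C2·V2/C1 = 1.22% ÷ 20% × 519 mL = 31.659 mL
calcium chloride: C1V1 = C2V2 → 9.85 mM × 519 mL ÷ 491 mM = 10.412 mL
cellobiose: 29.8 g/L × 0.519 L = 15.466 g
casamino acids: dilute stock: 0.749% ÷ 20% × 519 mL = 19.437 mL

EDTA 3.994 mL; sodium succinate 31.659 mL; calcium chloride 10.412 mL; cellobiose 15.466 g; casamino acids 19.437 mL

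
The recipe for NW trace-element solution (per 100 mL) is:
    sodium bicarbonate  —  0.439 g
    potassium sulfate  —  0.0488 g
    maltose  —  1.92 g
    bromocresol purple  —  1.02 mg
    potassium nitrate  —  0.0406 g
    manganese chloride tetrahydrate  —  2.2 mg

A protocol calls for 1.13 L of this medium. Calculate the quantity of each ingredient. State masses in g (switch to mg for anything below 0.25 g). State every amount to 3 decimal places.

sodium bicarbonate 4.961 g; potassium sulfate 0.551 g; maltose 21.696 g; bromocresol purple 11.526 mg; potassium nitrate 0.459 g; manganese chloride tetrahydrate 24.860 mg

Ratio of target to recipe volume: 1130 / 100 = 11.3.
sodium bicarbonate: 0.439 g × (1130 mL / 100 mL) = 4.961 g
potassium sulfate: 0.0488 g × (1130 mL / 100 mL) = 0.551 g
maltose: 1.92 g × (1130 mL / 100 mL) = 21.696 g
bromocresol purple: 1.02 mg × (1130 mL / 100 mL) = 11.526 mg
potassium nitrate: 0.0406 g × (1130 mL / 100 mL) = 0.459 g
manganese chloride tetrahydrate: 2.2 mg × (1130 mL / 100 mL) = 24.860 mg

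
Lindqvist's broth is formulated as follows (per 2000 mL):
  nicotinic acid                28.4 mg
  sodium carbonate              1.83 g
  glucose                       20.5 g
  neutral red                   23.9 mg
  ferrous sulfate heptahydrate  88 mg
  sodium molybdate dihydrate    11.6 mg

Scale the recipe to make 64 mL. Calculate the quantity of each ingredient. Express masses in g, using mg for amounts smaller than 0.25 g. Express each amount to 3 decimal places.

Scale factor = 64 mL / 2000 mL = 0.032.
nicotinic acid: 28.4 mg × (64 mL / 2000 mL) = 0.909 mg
sodium carbonate: 1.83 g × (64 mL / 2000 mL) = 0.05856 g = 58.560 mg
glucose: 20.5 g × (64 mL / 2000 mL) = 0.656 g
neutral red: 23.9 mg × (64 mL / 2000 mL) = 0.765 mg
ferrous sulfate heptahydrate: 88 mg × (64 mL / 2000 mL) = 2.816 mg
sodium molybdate dihydrate: 11.6 mg × (64 mL / 2000 mL) = 0.371 mg

nicotinic acid 0.909 mg; sodium carbonate 58.560 mg; glucose 0.656 g; neutral red 0.765 mg; ferrous sulfate heptahydrate 2.816 mg; sodium molybdate dihydrate 0.371 mg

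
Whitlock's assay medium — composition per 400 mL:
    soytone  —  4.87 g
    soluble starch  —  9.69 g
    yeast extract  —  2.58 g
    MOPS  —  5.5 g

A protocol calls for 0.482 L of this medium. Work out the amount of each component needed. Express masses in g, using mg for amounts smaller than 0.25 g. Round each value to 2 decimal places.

Scale factor = 482 mL / 400 mL = 1.205.
soytone: 4.87 g × (482 mL / 400 mL) = 5.87 g
soluble starch: 9.69 g × (482 mL / 400 mL) = 11.68 g
yeast extract: 2.58 g × (482 mL / 400 mL) = 3.11 g
MOPS: 5.5 g × (482 mL / 400 mL) = 6.63 g

soytone 5.87 g; soluble starch 11.68 g; yeast extract 3.11 g; MOPS 6.63 g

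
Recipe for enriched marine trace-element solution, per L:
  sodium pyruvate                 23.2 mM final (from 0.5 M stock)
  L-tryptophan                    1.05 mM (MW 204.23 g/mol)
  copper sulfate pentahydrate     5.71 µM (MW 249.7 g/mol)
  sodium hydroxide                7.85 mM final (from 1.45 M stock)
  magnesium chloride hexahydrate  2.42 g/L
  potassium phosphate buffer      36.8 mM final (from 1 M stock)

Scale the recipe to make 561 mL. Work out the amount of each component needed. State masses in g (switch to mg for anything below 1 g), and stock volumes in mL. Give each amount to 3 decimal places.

Target volume = 561 mL = 0.561 L.
sodium pyruvate: C1V1 = C2V2 → 23.2 mM × 561 mL ÷ 500 mM = 26.030 mL
L-tryptophan: 1.05 mmol/L × 204.23 mg/mmol × 0.561 L = 120.302 mg
copper sulfate pentahydrate: 5.71 µmol/L × 249.7 g/mol × 0.561 L ÷ 1000 = 0.800 mg
sodium hydroxide: dilute stock: 7.85 mM × 561 mL ÷ 1450 mM = 3.037 mL
magnesium chloride hexahydrate: 2.42 g/L × 0.561 L = 1.358 g
potassium phosphate buffer: C1V1 = C2V2 → 36.8 mM × 561 mL ÷ 1000 mM = 20.645 mL

sodium pyruvate 26.030 mL; L-tryptophan 120.302 mg; copper sulfate pentahydrate 0.800 mg; sodium hydroxide 3.037 mL; magnesium chloride hexahydrate 1.358 g; potassium phosphate buffer 20.645 mL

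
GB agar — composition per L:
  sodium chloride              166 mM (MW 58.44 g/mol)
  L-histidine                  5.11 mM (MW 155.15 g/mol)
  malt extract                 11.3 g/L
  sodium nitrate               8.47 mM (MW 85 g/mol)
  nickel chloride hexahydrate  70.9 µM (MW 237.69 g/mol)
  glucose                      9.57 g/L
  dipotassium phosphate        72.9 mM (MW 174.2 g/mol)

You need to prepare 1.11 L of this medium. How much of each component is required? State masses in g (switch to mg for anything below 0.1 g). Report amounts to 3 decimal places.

Working volume: 1.11 L.
sodium chloride: 166 mmol/L × 58.44 g/mol × 1.11 L ÷ 1000 = 10.768 g
L-histidine: 5.11 mmol/L × 155.15 g/mol × 1.11 L ÷ 1000 = 0.880 g
malt extract: 11.3 g/L × 1.11 L = 12.543 g
sodium nitrate: 8.47 mmol/L × 85 g/mol × 1.11 L ÷ 1000 = 0.799 g
nickel chloride hexahydrate: 70.9 µmol/L × 237.69 g/mol × 1.11 L ÷ 1000 = 18.706 mg
glucose: 9.57 g/L × 1.11 L = 10.623 g
dipotassium phosphate: 72.9 mmol/L × 174.2 g/mol × 1.11 L ÷ 1000 = 14.096 g

sodium chloride 10.768 g; L-histidine 0.880 g; malt extract 12.543 g; sodium nitrate 0.799 g; nickel chloride hexahydrate 18.706 mg; glucose 10.623 g; dipotassium phosphate 14.096 g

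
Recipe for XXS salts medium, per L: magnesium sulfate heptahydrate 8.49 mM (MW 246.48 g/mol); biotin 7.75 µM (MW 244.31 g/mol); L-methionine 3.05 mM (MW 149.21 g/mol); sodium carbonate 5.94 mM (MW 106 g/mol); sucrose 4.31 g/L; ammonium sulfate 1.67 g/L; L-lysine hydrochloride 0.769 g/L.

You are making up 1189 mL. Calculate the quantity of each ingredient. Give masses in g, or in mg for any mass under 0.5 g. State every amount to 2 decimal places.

magnesium sulfate heptahydrate 2.49 g; biotin 2.25 mg; L-methionine 0.54 g; sodium carbonate 0.75 g; sucrose 5.12 g; ammonium sulfate 1.99 g; L-lysine hydrochloride 0.91 g

Working volume: 1189 mL = 1.189 L.
magnesium sulfate heptahydrate: 8.49 mmol/L × 246.48 g/mol × 1.189 L ÷ 1000 = 2.49 g
biotin: 7.75 µmol/L × 244.31 g/mol × 1.189 L ÷ 1000 = 2.25 mg
L-methionine: 3.05 mmol/L × 149.21 g/mol × 1.189 L ÷ 1000 = 0.54 g
sodium carbonate: 5.94 mmol/L × 106 g/mol × 1.189 L ÷ 1000 = 0.75 g
sucrose: 4.31 g/L × 1.189 L = 5.12 g
ammonium sulfate: 1.67 g/L × 1.189 L = 1.99 g
L-lysine hydrochloride: 0.769 g/L × 1.189 L = 0.91 g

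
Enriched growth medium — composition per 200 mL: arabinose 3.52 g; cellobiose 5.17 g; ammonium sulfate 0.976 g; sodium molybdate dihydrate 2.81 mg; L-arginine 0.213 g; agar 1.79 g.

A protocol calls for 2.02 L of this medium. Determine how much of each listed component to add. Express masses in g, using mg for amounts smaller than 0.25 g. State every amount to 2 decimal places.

arabinose 35.55 g; cellobiose 52.22 g; ammonium sulfate 9.86 g; sodium molybdate dihydrate 28.38 mg; L-arginine 2.15 g; agar 18.08 g

Ratio of target to recipe volume: 2020 / 200 = 10.1.
arabinose: 3.52 g × (2020 mL / 200 mL) = 35.55 g
cellobiose: 5.17 g × (2020 mL / 200 mL) = 52.22 g
ammonium sulfate: 0.976 g × (2020 mL / 200 mL) = 9.86 g
sodium molybdate dihydrate: 2.81 mg × (2020 mL / 200 mL) = 28.38 mg
L-arginine: 0.213 g × (2020 mL / 200 mL) = 2.15 g
agar: 1.79 g × (2020 mL / 200 mL) = 18.08 g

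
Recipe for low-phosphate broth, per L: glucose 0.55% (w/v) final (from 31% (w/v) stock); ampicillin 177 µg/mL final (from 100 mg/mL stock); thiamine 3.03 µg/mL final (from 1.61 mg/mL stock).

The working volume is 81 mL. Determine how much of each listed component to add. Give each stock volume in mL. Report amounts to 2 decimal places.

glucose 1.44 mL; ampicillin 0.14 mL; thiamine 0.15 mL

Working volume: 81 mL = 0.081 L.
glucose: V = C2·V2/C1 = 0.55% ÷ 31% × 81 mL = 1.44 mL
ampicillin: dilute stock: 177 µg/mL × 81 mL ÷ 100000 µg/mL = 0.14 mL
thiamine: dilute stock: 3.03 µg/mL × 81 mL ÷ 1610 µg/mL = 0.15 mL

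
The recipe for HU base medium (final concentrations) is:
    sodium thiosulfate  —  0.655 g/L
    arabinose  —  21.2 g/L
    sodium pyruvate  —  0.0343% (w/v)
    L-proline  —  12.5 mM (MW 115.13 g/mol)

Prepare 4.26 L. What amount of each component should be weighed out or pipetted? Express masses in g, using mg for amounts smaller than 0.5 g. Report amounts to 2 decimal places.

sodium thiosulfate 2.79 g; arabinose 90.31 g; sodium pyruvate 1.46 g; L-proline 6.13 g

Scale factor relative to 1 L: 4.26.
sodium thiosulfate: 0.655 g/L × 4.26 L = 2.79 g
arabinose: 21.2 g/L × 4.26 L = 90.31 g
sodium pyruvate: 0.0343% w/v = 0.343 g/L → 0.343 × 4.26 L = 1.46 g
L-proline: 12.5 mmol/L × 115.13 g/mol × 4.26 L ÷ 1000 = 6.13 g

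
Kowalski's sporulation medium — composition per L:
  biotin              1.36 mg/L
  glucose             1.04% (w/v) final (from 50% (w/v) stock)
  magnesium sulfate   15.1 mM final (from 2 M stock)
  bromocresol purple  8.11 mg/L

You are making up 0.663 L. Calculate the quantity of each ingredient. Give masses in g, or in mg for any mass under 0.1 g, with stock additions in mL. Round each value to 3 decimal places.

biotin 0.902 mg; glucose 13.790 mL; magnesium sulfate 5.006 mL; bromocresol purple 5.377 mg

Scale factor relative to 1 L: 0.663.
biotin: 1.36 mg/L × 0.663 L = 0.902 mg
glucose: dilute stock: 1.04% ÷ 50% × 663 mL = 13.790 mL
magnesium sulfate: V = C2·V2/C1 = 15.1 mM × 663 mL ÷ 2000 mM = 5.006 mL
bromocresol purple: 8.11 mg/L × 0.663 L = 5.377 mg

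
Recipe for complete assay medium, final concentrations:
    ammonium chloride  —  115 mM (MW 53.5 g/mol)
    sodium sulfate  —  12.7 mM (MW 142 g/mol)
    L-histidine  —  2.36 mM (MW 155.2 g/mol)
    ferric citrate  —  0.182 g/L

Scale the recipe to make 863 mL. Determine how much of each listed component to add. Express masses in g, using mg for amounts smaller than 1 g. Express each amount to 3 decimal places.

Working volume: 863 mL = 0.863 L.
ammonium chloride: 115 mmol/L × 53.5 g/mol × 0.863 L ÷ 1000 = 5.310 g
sodium sulfate: 12.7 mmol/L × 142 g/mol × 0.863 L ÷ 1000 = 1.556 g
L-histidine: 2.36 mmol/L × 155.2 mg/mmol × 0.863 L = 316.093 mg
ferric citrate: 0.182 g/L × 0.863 L = 0.157066 g = 157.066 mg

ammonium chloride 5.310 g; sodium sulfate 1.556 g; L-histidine 316.093 mg; ferric citrate 157.066 mg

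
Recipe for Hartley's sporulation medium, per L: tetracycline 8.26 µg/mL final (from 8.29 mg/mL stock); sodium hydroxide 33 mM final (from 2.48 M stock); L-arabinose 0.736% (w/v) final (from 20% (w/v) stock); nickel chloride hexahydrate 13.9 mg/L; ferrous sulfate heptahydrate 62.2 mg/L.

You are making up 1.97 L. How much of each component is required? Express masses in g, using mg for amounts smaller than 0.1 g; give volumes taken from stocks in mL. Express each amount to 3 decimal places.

tetracycline 1.963 mL; sodium hydroxide 26.214 mL; L-arabinose 72.496 mL; nickel chloride hexahydrate 27.383 mg; ferrous sulfate heptahydrate 0.123 g

Working volume: 1.97 L.
tetracycline: C1V1 = C2V2 → 8.26 µg/mL × 1970 mL ÷ 8290 µg/mL = 1.963 mL
sodium hydroxide: dilute stock: 33 mM × 1970 mL ÷ 2480 mM = 26.214 mL
L-arabinose: C1V1 = C2V2 → 0.736% ÷ 20% × 1970 mL = 72.496 mL
nickel chloride hexahydrate: 13.9 mg/L × 1.97 L = 27.383 mg
ferrous sulfate heptahydrate: 62.2 mg/L × 1.97 L = 122.534 mg = 0.123 g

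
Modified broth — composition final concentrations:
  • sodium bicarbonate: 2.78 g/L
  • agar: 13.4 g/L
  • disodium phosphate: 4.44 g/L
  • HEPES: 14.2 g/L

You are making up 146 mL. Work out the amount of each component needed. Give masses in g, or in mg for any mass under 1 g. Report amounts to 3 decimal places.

Target volume = 146 mL = 0.146 L.
sodium bicarbonate: 2.78 g/L × 0.146 L = 0.40588 g = 405.880 mg
agar: 13.4 g/L × 0.146 L = 1.956 g
disodium phosphate: 4.44 g/L × 0.146 L = 0.64824 g = 648.240 mg
HEPES: 14.2 g/L × 0.146 L = 2.073 g

sodium bicarbonate 405.880 mg; agar 1.956 g; disodium phosphate 648.240 mg; HEPES 2.073 g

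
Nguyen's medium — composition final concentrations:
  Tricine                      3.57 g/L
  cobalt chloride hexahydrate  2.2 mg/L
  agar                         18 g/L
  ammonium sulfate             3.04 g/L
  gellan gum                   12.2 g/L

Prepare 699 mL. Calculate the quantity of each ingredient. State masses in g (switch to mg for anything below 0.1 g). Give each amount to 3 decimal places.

Tricine 2.495 g; cobalt chloride hexahydrate 1.538 mg; agar 12.582 g; ammonium sulfate 2.125 g; gellan gum 8.528 g

Target volume = 699 mL = 0.699 L.
Tricine: 3.57 g/L × 0.699 L = 2.495 g
cobalt chloride hexahydrate: 2.2 mg/L × 0.699 L = 1.538 mg
agar: 18 g/L × 0.699 L = 12.582 g
ammonium sulfate: 3.04 g/L × 0.699 L = 2.125 g
gellan gum: 12.2 g/L × 0.699 L = 8.528 g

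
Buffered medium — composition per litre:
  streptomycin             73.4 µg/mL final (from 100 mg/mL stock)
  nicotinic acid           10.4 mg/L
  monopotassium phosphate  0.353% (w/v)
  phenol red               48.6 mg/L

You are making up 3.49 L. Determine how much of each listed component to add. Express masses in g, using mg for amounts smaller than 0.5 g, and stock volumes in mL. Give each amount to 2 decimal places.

streptomycin 2.56 mL; nicotinic acid 36.30 mg; monopotassium phosphate 12.32 g; phenol red 169.61 mg

Scale factor relative to 1 L: 3.49.
streptomycin: C1V1 = C2V2 → 73.4 µg/mL × 3490 mL ÷ 100000 µg/mL = 2.56 mL
nicotinic acid: 10.4 mg/L × 3.49 L = 36.30 mg
monopotassium phosphate: 0.353% w/v = 3.53 g/L → 3.53 × 3.49 L = 12.32 g
phenol red: 48.6 mg/L × 3.49 L = 169.61 mg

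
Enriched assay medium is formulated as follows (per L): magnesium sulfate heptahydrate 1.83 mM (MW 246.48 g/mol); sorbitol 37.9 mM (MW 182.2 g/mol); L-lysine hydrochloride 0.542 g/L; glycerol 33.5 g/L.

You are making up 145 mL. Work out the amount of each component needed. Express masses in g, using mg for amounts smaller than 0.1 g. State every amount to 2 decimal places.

magnesium sulfate heptahydrate 65.40 mg; sorbitol 1.00 g; L-lysine hydrochloride 78.59 mg; glycerol 4.86 g

Scale factor relative to 1 L: 0.145.
magnesium sulfate heptahydrate: 1.83 mmol/L × 246.48 mg/mmol × 0.145 L = 65.40 mg
sorbitol: 37.9 mmol/L × 182.2 g/mol × 0.145 L ÷ 1000 = 1.00 g
L-lysine hydrochloride: 0.542 g/L × 0.145 L = 0.07859 g = 78.59 mg
glycerol: 33.5 g/L × 0.145 L = 4.86 g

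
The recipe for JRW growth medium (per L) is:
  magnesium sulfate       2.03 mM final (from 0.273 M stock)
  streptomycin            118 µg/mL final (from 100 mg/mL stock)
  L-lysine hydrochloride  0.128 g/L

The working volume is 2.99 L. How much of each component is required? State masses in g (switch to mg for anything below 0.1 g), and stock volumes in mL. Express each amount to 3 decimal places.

Working volume: 2.99 L.
magnesium sulfate: dilute stock: 2.03 mM × 2990 mL ÷ 273 mM = 22.233 mL
streptomycin: V = C2·V2/C1 = 118 µg/mL × 2990 mL ÷ 100000 µg/mL = 3.528 mL
L-lysine hydrochloride: 0.128 g/L × 2.99 L = 0.383 g

magnesium sulfate 22.233 mL; streptomycin 3.528 mL; L-lysine hydrochloride 0.383 g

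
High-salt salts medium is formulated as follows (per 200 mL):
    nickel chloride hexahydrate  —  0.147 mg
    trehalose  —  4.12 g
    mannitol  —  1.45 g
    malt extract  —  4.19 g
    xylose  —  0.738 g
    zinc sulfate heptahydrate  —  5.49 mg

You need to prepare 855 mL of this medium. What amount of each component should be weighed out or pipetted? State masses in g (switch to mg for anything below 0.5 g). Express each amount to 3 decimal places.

Scale factor = 855 mL / 200 mL = 4.275.
nickel chloride hexahydrate: 0.147 mg × (855 mL / 200 mL) = 0.628 mg
trehalose: 4.12 g × (855 mL / 200 mL) = 17.613 g
mannitol: 1.45 g × (855 mL / 200 mL) = 6.199 g
malt extract: 4.19 g × (855 mL / 200 mL) = 17.912 g
xylose: 0.738 g × (855 mL / 200 mL) = 3.155 g
zinc sulfate heptahydrate: 5.49 mg × (855 mL / 200 mL) = 23.470 mg

nickel chloride hexahydrate 0.628 mg; trehalose 17.613 g; mannitol 6.199 g; malt extract 17.912 g; xylose 3.155 g; zinc sulfate heptahydrate 23.470 mg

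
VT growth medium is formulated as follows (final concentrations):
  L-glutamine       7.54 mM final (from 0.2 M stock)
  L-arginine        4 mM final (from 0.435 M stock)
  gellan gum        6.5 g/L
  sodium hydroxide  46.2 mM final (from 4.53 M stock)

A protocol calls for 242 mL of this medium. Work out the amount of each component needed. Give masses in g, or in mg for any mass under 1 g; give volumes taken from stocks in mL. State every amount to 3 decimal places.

Scale factor relative to 1 L: 0.242.
L-glutamine: V = C2·V2/C1 = 7.54 mM × 242 mL ÷ 200 mM = 9.123 mL
L-arginine: dilute stock: 4 mM × 242 mL ÷ 435 mM = 2.225 mL
gellan gum: 6.5 g/L × 0.242 L = 1.573 g
sodium hydroxide: C1V1 = C2V2 → 46.2 mM × 242 mL ÷ 4530 mM = 2.468 mL

L-glutamine 9.123 mL; L-arginine 2.225 mL; gellan gum 1.573 g; sodium hydroxide 2.468 mL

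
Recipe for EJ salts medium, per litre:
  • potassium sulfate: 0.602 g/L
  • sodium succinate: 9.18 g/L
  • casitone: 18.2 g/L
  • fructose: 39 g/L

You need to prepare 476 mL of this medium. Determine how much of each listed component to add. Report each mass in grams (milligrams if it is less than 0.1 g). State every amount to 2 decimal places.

potassium sulfate 0.29 g; sodium succinate 4.37 g; casitone 8.66 g; fructose 18.56 g

Scale factor relative to 1 L: 0.476.
potassium sulfate: 0.602 g/L × 0.476 L = 0.29 g
sodium succinate: 9.18 g/L × 0.476 L = 4.37 g
casitone: 18.2 g/L × 0.476 L = 8.66 g
fructose: 39 g/L × 0.476 L = 18.56 g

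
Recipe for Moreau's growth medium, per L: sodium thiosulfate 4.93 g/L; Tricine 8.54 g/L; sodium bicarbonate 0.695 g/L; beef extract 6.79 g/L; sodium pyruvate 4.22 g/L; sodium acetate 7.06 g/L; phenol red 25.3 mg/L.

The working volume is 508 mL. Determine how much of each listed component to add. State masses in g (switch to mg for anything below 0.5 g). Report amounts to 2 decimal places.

Scale factor relative to 1 L: 0.508.
sodium thiosulfate: 4.93 g/L × 0.508 L = 2.50 g
Tricine: 8.54 g/L × 0.508 L = 4.34 g
sodium bicarbonate: 0.695 g/L × 0.508 L = 0.35306 g = 353.06 mg
beef extract: 6.79 g/L × 0.508 L = 3.45 g
sodium pyruvate: 4.22 g/L × 0.508 L = 2.14 g
sodium acetate: 7.06 g/L × 0.508 L = 3.59 g
phenol red: 25.3 mg/L × 0.508 L = 12.85 mg

sodium thiosulfate 2.50 g; Tricine 4.34 g; sodium bicarbonate 353.06 mg; beef extract 3.45 g; sodium pyruvate 2.14 g; sodium acetate 3.59 g; phenol red 12.85 mg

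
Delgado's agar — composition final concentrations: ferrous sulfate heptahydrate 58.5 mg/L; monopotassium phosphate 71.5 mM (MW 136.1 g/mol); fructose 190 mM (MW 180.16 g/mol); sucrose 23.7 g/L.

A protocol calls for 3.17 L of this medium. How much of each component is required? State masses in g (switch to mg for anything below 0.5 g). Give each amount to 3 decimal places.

ferrous sulfate heptahydrate 185.445 mg; monopotassium phosphate 30.848 g; fructose 108.510 g; sucrose 75.129 g

Working volume: 3.17 L.
ferrous sulfate heptahydrate: 58.5 mg/L × 3.17 L = 185.445 mg
monopotassium phosphate: 71.5 mmol/L × 136.1 g/mol × 3.17 L ÷ 1000 = 30.848 g
fructose: 190 mmol/L × 180.16 g/mol × 3.17 L ÷ 1000 = 108.510 g
sucrose: 23.7 g/L × 3.17 L = 75.129 g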